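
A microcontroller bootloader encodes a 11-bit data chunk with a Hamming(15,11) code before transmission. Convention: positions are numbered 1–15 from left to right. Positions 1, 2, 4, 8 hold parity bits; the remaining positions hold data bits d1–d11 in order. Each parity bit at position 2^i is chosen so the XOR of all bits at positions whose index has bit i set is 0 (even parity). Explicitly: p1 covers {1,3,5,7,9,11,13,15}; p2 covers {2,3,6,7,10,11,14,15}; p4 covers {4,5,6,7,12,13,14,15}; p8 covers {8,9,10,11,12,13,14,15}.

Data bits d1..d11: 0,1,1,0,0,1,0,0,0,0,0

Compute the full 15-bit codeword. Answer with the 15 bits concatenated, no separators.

Place data at non-parity positions: p1 p2 0 p4 1 1 0 p8 0 1 0 0 0 0 0
p1 (pos 1,3,5,7,9,11,13,15): XOR of data positions = 0⊕1⊕0⊕0⊕0⊕0⊕0 = 1
p2 (pos 2,3,6,7,10,11,14,15): XOR of data positions = 0⊕1⊕0⊕1⊕0⊕0⊕0 = 0
p4 (pos 4,5,6,7,12,13,14,15): XOR of data positions = 1⊕1⊕0⊕0⊕0⊕0⊕0 = 0
p8 (pos 8,9,10,11,12,13,14,15): XOR of data positions = 0⊕1⊕0⊕0⊕0⊕0⊕0 = 1
Codeword: 100011010100000

100011010100000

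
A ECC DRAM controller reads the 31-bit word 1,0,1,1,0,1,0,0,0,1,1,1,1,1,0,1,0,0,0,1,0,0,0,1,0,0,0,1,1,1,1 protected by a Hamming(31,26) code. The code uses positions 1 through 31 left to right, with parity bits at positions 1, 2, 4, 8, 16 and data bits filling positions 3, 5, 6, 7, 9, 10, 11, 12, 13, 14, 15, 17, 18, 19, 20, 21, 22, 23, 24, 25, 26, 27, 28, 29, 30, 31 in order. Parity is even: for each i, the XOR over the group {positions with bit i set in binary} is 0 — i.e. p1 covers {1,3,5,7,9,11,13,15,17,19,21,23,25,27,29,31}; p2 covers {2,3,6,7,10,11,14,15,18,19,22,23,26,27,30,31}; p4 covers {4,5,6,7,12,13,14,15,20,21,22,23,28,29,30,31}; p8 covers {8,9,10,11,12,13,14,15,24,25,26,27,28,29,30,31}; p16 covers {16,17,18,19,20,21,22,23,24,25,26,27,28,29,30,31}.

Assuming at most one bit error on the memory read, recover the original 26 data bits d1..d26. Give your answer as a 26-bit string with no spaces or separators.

s1 (pos 1,3,5,7,9,11,13,15,17,19,21,23,25,27,29,31): 1⊕1⊕0⊕0⊕0⊕1⊕1⊕0⊕0⊕0⊕0⊕0⊕0⊕0⊕1⊕1 = 0
s2 (pos 2,3,6,7,10,11,14,15,18,19,22,23,26,27,30,31): 0⊕1⊕1⊕0⊕1⊕1⊕1⊕0⊕0⊕0⊕0⊕0⊕0⊕0⊕1⊕1 = 1
s4 (pos 4,5,6,7,12,13,14,15,20,21,22,23,28,29,30,31): 1⊕0⊕1⊕0⊕1⊕1⊕1⊕0⊕1⊕0⊕0⊕0⊕1⊕1⊕1⊕1 = 0
s8 (pos 8,9,10,11,12,13,14,15,24,25,26,27,28,29,30,31): 0⊕0⊕1⊕1⊕1⊕1⊕1⊕0⊕1⊕0⊕0⊕0⊕1⊕1⊕1⊕1 = 0
s16 (pos 16,17,18,19,20,21,22,23,24,25,26,27,28,29,30,31): 1⊕0⊕0⊕0⊕1⊕0⊕0⊕0⊕1⊕0⊕0⊕0⊕1⊕1⊕1⊕1 = 1
Syndrome s16…s1 = 10010 → error at position 18.
Flip position 18: 1011010001111101000100010001111 → 1011010001111101010100010001111
Read data bits from positions 3,5,6,7,9,10,11,12,13,14,15,17,18,19,20,21,22,23,24,25,26,27,28,29,30,31: 10100111110010100010001111

10100111110010100010001111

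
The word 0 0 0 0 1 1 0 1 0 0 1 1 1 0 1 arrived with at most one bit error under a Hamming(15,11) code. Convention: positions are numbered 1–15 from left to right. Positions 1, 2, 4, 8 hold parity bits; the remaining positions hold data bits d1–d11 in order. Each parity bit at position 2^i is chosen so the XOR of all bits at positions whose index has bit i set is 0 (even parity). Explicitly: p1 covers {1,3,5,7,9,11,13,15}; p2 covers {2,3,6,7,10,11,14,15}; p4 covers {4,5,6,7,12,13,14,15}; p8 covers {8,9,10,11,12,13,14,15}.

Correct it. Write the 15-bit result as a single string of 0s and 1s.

s1 (pos 1,3,5,7,9,11,13,15): 0⊕0⊕1⊕0⊕0⊕1⊕1⊕1 = 0
s2 (pos 2,3,6,7,10,11,14,15): 0⊕0⊕1⊕0⊕0⊕1⊕0⊕1 = 1
s4 (pos 4,5,6,7,12,13,14,15): 0⊕1⊕1⊕0⊕1⊕1⊕0⊕1 = 1
s8 (pos 8,9,10,11,12,13,14,15): 1⊕0⊕0⊕1⊕1⊕1⊕0⊕1 = 1
Syndrome s8…s1 = 1110 → error at position 14.
Flip position 14: 000011010011101 → 000011010011111

000011010011111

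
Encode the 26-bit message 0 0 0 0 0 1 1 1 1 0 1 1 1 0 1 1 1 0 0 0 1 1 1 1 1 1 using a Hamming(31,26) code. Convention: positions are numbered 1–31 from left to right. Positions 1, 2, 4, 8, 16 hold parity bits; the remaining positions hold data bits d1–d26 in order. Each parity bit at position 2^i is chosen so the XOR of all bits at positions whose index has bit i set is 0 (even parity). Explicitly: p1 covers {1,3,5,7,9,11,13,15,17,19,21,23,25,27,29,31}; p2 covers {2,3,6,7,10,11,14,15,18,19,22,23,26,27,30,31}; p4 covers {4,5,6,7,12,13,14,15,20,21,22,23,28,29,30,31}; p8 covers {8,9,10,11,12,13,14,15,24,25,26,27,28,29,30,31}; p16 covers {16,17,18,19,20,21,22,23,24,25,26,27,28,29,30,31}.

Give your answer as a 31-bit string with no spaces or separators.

Place data at non-parity positions: p1 p2 0 p4 0 0 0 p8 0 1 1 1 1 0 1 p16 1 1 0 1 1 1 0 0 0 1 1 1 1 1 1
p1 (pos 1,3,5,7,9,11,13,15,17,19,21,23,25,27,29,31): XOR of data positions = 0⊕0⊕0⊕0⊕1⊕1⊕1⊕1⊕0⊕1⊕0⊕0⊕1⊕1⊕1 = 0
p2 (pos 2,3,6,7,10,11,14,15,18,19,22,23,26,27,30,31): XOR of data positions = 0⊕0⊕0⊕1⊕1⊕0⊕1⊕1⊕0⊕1⊕0⊕1⊕1⊕1⊕1 = 1
p4 (pos 4,5,6,7,12,13,14,15,20,21,22,23,28,29,30,31): XOR of data positions = 0⊕0⊕0⊕1⊕1⊕0⊕1⊕1⊕1⊕1⊕0⊕1⊕1⊕1⊕1 = 0
p8 (pos 8,9,10,11,12,13,14,15,24,25,26,27,28,29,30,31): XOR of data positions = 0⊕1⊕1⊕1⊕1⊕0⊕1⊕0⊕0⊕1⊕1⊕1⊕1⊕1⊕1 = 1
p16 (pos 16,17,18,19,20,21,22,23,24,25,26,27,28,29,30,31): XOR of data positions = 1⊕1⊕0⊕1⊕1⊕1⊕0⊕0⊕0⊕1⊕1⊕1⊕1⊕1⊕1 = 1
Codeword: 0100000101111011110111000111111

0100000101111011110111000111111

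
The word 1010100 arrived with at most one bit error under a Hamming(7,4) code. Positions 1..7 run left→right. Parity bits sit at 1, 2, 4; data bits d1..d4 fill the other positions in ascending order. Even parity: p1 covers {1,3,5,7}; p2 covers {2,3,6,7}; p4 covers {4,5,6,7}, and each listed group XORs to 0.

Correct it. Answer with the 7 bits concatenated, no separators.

s1 (pos 1,3,5,7): 1⊕1⊕1⊕0 = 1
s2 (pos 2,3,6,7): 0⊕1⊕0⊕0 = 1
s4 (pos 4,5,6,7): 0⊕1⊕0⊕0 = 1
Syndrome s4…s1 = 111 → error at position 7.
Flip position 7: 1010100 → 1010101

1010101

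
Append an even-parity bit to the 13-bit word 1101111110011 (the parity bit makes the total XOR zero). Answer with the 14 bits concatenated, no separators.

11011111100110

XOR of the 13 data bits: 1⊕1⊕0⊕1⊕1⊕1⊕1⊕1⊕1⊕0⊕0⊕1⊕1 = 0
Parity bit = 0 (so all 14 bits XOR to 0).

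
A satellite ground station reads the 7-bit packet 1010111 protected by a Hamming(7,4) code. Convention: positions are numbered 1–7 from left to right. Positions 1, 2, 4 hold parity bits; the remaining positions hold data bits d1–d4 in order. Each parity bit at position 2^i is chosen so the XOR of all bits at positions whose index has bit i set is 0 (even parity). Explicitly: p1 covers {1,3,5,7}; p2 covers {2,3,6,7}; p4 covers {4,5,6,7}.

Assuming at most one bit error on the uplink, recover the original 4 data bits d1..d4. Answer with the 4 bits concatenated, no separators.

1101

s1 (pos 1,3,5,7): 1⊕1⊕1⊕1 = 0
s2 (pos 2,3,6,7): 0⊕1⊕1⊕1 = 1
s4 (pos 4,5,6,7): 0⊕1⊕1⊕1 = 1
Syndrome s4…s1 = 110 → error at position 6.
Flip position 6: 1010111 → 1010101
Read data bits from positions 3,5,6,7: 1101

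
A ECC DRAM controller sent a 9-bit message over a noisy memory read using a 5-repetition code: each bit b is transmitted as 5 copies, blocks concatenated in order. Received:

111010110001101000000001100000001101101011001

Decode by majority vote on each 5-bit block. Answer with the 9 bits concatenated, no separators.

101000011

Block 1 (11101): 4 ones → 1
Block 2 (01100): 2 ones → 0
Block 3 (01101): 3 ones → 1
Block 4 (00000): 0 ones → 0
Block 5 (00011): 2 ones → 0
Block 6 (00000): 0 ones → 0
Block 7 (00110): 2 ones → 0
Block 8 (11010): 3 ones → 1
Block 9 (11001): 3 ones → 1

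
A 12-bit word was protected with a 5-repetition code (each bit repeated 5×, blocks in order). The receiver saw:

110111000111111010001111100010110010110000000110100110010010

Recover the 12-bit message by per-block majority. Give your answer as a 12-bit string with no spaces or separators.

101010100100

Block 1 (11011): 4 ones → 1
Block 2 (10001): 2 ones → 0
Block 3 (11111): 5 ones → 1
Block 4 (01000): 1 one → 0
Block 5 (11111): 5 ones → 1
Block 6 (00010): 1 one → 0
Block 7 (11001): 3 ones → 1
Block 8 (01100): 2 ones → 0
Block 9 (00000): 0 ones → 0
Block 10 (11010): 3 ones → 1
Block 11 (01100): 2 ones → 0
Block 12 (10010): 2 ones → 0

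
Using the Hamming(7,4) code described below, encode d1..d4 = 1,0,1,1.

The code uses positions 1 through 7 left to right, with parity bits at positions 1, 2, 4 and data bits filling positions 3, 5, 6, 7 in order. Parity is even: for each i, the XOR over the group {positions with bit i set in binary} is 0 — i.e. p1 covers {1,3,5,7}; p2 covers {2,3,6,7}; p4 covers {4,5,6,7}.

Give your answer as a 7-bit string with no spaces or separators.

0110011

Place data at non-parity positions: p1 p2 1 p4 0 1 1
p1 (pos 1,3,5,7): XOR of data positions = 1⊕0⊕1 = 0
p2 (pos 2,3,6,7): XOR of data positions = 1⊕1⊕1 = 1
p4 (pos 4,5,6,7): XOR of data positions = 0⊕1⊕1 = 0
Codeword: 0110011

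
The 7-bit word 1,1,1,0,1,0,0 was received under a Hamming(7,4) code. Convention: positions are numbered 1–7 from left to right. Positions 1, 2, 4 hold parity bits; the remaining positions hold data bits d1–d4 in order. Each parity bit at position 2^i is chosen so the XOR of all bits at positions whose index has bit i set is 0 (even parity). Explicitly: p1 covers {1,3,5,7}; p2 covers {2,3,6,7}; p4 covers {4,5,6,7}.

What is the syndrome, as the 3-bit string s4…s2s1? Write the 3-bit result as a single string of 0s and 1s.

101

s1 (pos 1,3,5,7): 1⊕1⊕1⊕0 = 1
s2 (pos 2,3,6,7): 1⊕1⊕0⊕0 = 0
s4 (pos 4,5,6,7): 0⊕1⊕0⊕0 = 1
Syndrome s4…s1 = 101 → error at position 5.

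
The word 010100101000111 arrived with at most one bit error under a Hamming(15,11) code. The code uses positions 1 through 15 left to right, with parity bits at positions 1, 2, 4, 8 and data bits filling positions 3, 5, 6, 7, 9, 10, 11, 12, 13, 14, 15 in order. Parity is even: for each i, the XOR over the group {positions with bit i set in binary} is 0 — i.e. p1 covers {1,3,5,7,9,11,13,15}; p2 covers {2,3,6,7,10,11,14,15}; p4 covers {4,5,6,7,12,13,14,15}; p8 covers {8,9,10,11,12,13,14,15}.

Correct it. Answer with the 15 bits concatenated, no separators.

s1 (pos 1,3,5,7,9,11,13,15): 0⊕0⊕0⊕1⊕1⊕0⊕1⊕1 = 0
s2 (pos 2,3,6,7,10,11,14,15): 1⊕0⊕0⊕1⊕0⊕0⊕1⊕1 = 0
s4 (pos 4,5,6,7,12,13,14,15): 1⊕0⊕0⊕1⊕0⊕1⊕1⊕1 = 1
s8 (pos 8,9,10,11,12,13,14,15): 0⊕1⊕0⊕0⊕0⊕1⊕1⊕1 = 0
Syndrome s8…s1 = 0100 → error at position 4.
Flip position 4: 010100101000111 → 010000101000111

010000101000111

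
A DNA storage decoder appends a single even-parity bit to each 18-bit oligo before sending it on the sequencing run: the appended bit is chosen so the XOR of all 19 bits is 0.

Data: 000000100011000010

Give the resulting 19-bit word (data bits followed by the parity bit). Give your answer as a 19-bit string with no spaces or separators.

XOR of the 18 data bits: 0⊕0⊕0⊕0⊕0⊕0⊕1⊕0⊕0⊕0⊕1⊕1⊕0⊕0⊕0⊕0⊕1⊕0 = 0
Parity bit = 0 (so all 19 bits XOR to 0).

0000001000110000100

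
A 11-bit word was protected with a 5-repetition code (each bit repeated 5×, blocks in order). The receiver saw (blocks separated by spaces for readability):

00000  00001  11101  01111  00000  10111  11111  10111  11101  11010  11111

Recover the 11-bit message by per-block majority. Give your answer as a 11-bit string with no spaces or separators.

Block 1 (00000): 0 ones → 0
Block 2 (00001): 1 one → 0
Block 3 (11101): 4 ones → 1
Block 4 (01111): 4 ones → 1
Block 5 (00000): 0 ones → 0
Block 6 (10111): 4 ones → 1
Block 7 (11111): 5 ones → 1
Block 8 (10111): 4 ones → 1
Block 9 (11101): 4 ones → 1
Block 10 (11010): 3 ones → 1
Block 11 (11111): 5 ones → 1

00110111111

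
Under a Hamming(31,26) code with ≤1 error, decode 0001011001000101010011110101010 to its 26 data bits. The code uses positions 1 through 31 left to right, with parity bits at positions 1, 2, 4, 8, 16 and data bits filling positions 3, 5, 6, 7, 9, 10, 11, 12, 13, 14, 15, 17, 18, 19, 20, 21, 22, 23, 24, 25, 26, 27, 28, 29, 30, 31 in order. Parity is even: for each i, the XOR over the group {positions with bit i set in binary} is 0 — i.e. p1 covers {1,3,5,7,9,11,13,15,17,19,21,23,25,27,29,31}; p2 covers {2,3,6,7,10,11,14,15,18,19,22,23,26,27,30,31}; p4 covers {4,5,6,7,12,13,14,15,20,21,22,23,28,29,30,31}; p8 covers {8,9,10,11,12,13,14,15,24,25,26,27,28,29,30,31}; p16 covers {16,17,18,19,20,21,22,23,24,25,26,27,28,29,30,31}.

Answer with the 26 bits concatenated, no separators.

s1 (pos 1,3,5,7,9,11,13,15,17,19,21,23,25,27,29,31): 0⊕0⊕0⊕1⊕0⊕0⊕0⊕0⊕0⊕0⊕1⊕1⊕0⊕0⊕0⊕0 = 1
s2 (pos 2,3,6,7,10,11,14,15,18,19,22,23,26,27,30,31): 0⊕0⊕1⊕1⊕1⊕0⊕1⊕0⊕1⊕0⊕1⊕1⊕1⊕0⊕1⊕0 = 1
s4 (pos 4,5,6,7,12,13,14,15,20,21,22,23,28,29,30,31): 1⊕0⊕1⊕1⊕0⊕0⊕1⊕0⊕0⊕1⊕1⊕1⊕1⊕0⊕1⊕0 = 1
s8 (pos 8,9,10,11,12,13,14,15,24,25,26,27,28,29,30,31): 0⊕0⊕1⊕0⊕0⊕0⊕1⊕0⊕1⊕0⊕1⊕0⊕1⊕0⊕1⊕0 = 0
s16 (pos 16,17,18,19,20,21,22,23,24,25,26,27,28,29,30,31): 1⊕0⊕1⊕0⊕0⊕1⊕1⊕1⊕1⊕0⊕1⊕0⊕1⊕0⊕1⊕0 = 1
Syndrome s16…s1 = 10111 → error at position 23.
Flip position 23: 0001011001000101010011110101010 → 0001011001000101010011010101010
Read data bits from positions 3,5,6,7,9,10,11,12,13,14,15,17,18,19,20,21,22,23,24,25,26,27,28,29,30,31: 00110100010010011010101010

00110100010010011010101010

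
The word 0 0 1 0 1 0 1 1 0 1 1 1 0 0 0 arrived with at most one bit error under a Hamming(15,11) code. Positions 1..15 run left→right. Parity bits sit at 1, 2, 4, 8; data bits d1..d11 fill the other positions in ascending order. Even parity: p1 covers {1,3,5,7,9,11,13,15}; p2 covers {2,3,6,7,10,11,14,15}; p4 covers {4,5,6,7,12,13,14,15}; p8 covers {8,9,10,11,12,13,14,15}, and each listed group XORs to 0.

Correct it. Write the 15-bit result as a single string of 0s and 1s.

s1 (pos 1,3,5,7,9,11,13,15): 0⊕1⊕1⊕1⊕0⊕1⊕0⊕0 = 0
s2 (pos 2,3,6,7,10,11,14,15): 0⊕1⊕0⊕1⊕1⊕1⊕0⊕0 = 0
s4 (pos 4,5,6,7,12,13,14,15): 0⊕1⊕0⊕1⊕1⊕0⊕0⊕0 = 1
s8 (pos 8,9,10,11,12,13,14,15): 1⊕0⊕1⊕1⊕1⊕0⊕0⊕0 = 0
Syndrome s8…s1 = 0100 → error at position 4.
Flip position 4: 001010110111000 → 001110110111000

001110110111000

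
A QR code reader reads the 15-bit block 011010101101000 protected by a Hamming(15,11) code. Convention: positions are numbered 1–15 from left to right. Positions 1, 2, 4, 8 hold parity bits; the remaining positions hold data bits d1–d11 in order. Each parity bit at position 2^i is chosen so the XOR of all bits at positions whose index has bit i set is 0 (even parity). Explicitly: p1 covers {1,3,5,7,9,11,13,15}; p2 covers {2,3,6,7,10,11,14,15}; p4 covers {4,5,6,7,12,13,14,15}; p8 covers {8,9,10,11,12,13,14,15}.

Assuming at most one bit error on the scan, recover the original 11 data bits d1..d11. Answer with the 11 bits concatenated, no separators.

11011100000

s1 (pos 1,3,5,7,9,11,13,15): 0⊕1⊕1⊕1⊕1⊕0⊕0⊕0 = 0
s2 (pos 2,3,6,7,10,11,14,15): 1⊕1⊕0⊕1⊕1⊕0⊕0⊕0 = 0
s4 (pos 4,5,6,7,12,13,14,15): 0⊕1⊕0⊕1⊕1⊕0⊕0⊕0 = 1
s8 (pos 8,9,10,11,12,13,14,15): 0⊕1⊕1⊕0⊕1⊕0⊕0⊕0 = 1
Syndrome s8…s1 = 1100 → error at position 12.
Flip position 12: 011010101101000 → 011010101100000
Read data bits from positions 3,5,6,7,9,10,11,12,13,14,15: 11011100000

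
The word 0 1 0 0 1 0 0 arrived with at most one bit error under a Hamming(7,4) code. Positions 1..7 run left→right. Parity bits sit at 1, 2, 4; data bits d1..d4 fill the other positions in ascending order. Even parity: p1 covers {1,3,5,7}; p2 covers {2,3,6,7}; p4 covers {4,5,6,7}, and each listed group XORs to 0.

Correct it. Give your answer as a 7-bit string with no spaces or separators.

s1 (pos 1,3,5,7): 0⊕0⊕1⊕0 = 1
s2 (pos 2,3,6,7): 1⊕0⊕0⊕0 = 1
s4 (pos 4,5,6,7): 0⊕1⊕0⊕0 = 1
Syndrome s4…s1 = 111 → error at position 7.
Flip position 7: 0100100 → 0100101

0100101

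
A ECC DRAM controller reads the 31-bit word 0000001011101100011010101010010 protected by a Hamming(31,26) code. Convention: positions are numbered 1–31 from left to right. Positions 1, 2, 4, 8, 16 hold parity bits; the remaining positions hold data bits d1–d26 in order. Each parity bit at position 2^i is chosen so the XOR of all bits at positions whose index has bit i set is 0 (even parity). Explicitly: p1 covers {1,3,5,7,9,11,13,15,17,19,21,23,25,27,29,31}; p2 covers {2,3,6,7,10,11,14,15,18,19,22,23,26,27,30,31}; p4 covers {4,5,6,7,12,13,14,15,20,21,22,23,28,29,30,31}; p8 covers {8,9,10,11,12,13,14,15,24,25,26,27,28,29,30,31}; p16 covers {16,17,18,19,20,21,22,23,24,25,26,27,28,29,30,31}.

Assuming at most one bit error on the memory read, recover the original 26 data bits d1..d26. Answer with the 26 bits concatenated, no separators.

00011110110010010101010010

s1 (pos 1,3,5,7,9,11,13,15,17,19,21,23,25,27,29,31): 0⊕0⊕0⊕1⊕1⊕1⊕1⊕0⊕0⊕1⊕1⊕1⊕1⊕1⊕0⊕0 = 1
s2 (pos 2,3,6,7,10,11,14,15,18,19,22,23,26,27,30,31): 0⊕0⊕0⊕1⊕1⊕1⊕1⊕0⊕1⊕1⊕0⊕1⊕0⊕1⊕1⊕0 = 1
s4 (pos 4,5,6,7,12,13,14,15,20,21,22,23,28,29,30,31): 0⊕0⊕0⊕1⊕0⊕1⊕1⊕0⊕0⊕1⊕0⊕1⊕0⊕0⊕1⊕0 = 0
s8 (pos 8,9,10,11,12,13,14,15,24,25,26,27,28,29,30,31): 0⊕1⊕1⊕1⊕0⊕1⊕1⊕0⊕0⊕1⊕0⊕1⊕0⊕0⊕1⊕0 = 0
s16 (pos 16,17,18,19,20,21,22,23,24,25,26,27,28,29,30,31): 0⊕0⊕1⊕1⊕0⊕1⊕0⊕1⊕0⊕1⊕0⊕1⊕0⊕0⊕1⊕0 = 1
Syndrome s16…s1 = 10011 → error at position 19.
Flip position 19: 0000001011101100011010101010010 → 0000001011101100010010101010010
Read data bits from positions 3,5,6,7,9,10,11,12,13,14,15,17,18,19,20,21,22,23,24,25,26,27,28,29,30,31: 00011110110010010101010010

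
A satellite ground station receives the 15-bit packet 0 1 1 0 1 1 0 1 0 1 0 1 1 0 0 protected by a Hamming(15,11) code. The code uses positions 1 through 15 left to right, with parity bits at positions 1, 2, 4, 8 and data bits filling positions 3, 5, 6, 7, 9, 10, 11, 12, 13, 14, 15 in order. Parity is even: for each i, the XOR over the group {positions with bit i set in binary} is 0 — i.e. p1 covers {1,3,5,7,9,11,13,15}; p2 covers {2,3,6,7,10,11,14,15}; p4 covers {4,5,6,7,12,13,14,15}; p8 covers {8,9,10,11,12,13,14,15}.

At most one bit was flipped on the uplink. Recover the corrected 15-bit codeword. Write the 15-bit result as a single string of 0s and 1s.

111011010101100

s1 (pos 1,3,5,7,9,11,13,15): 0⊕1⊕1⊕0⊕0⊕0⊕1⊕0 = 1
s2 (pos 2,3,6,7,10,11,14,15): 1⊕1⊕1⊕0⊕1⊕0⊕0⊕0 = 0
s4 (pos 4,5,6,7,12,13,14,15): 0⊕1⊕1⊕0⊕1⊕1⊕0⊕0 = 0
s8 (pos 8,9,10,11,12,13,14,15): 1⊕0⊕1⊕0⊕1⊕1⊕0⊕0 = 0
Syndrome s8…s1 = 0001 → error at position 1.
Flip position 1: 011011010101100 → 111011010101100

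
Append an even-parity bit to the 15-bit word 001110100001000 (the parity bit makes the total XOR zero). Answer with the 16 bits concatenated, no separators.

XOR of the 15 data bits: 0⊕0⊕1⊕1⊕1⊕0⊕1⊕0⊕0⊕0⊕0⊕1⊕0⊕0⊕0 = 1
Parity bit = 1 (so all 16 bits XOR to 0).

0011101000010001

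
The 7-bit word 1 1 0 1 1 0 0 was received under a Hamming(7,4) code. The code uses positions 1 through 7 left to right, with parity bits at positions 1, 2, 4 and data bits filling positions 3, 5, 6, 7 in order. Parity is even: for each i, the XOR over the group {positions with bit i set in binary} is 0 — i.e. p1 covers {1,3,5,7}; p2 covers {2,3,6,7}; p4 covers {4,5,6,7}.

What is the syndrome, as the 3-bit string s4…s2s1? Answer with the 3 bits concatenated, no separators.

s1 (pos 1,3,5,7): 1⊕0⊕1⊕0 = 0
s2 (pos 2,3,6,7): 1⊕0⊕0⊕0 = 1
s4 (pos 4,5,6,7): 1⊕1⊕0⊕0 = 0
Syndrome s4…s1 = 010 → error at position 2.

010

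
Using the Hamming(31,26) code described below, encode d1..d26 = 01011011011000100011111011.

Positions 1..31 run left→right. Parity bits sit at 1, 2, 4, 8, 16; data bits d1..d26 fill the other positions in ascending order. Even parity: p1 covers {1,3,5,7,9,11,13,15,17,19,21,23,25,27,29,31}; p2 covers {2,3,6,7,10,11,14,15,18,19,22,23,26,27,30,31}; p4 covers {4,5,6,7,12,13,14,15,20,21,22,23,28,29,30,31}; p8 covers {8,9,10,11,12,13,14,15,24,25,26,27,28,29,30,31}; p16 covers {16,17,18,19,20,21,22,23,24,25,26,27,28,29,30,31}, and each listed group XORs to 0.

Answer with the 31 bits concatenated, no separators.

0001101010110110000100011111011

Place data at non-parity positions: p1 p2 0 p4 1 0 1 p8 1 0 1 1 0 1 1 p16 0 0 0 1 0 0 0 1 1 1 1 1 0 1 1
p1 (pos 1,3,5,7,9,11,13,15,17,19,21,23,25,27,29,31): XOR of data positions = 0⊕1⊕1⊕1⊕1⊕0⊕1⊕0⊕0⊕0⊕0⊕1⊕1⊕0⊕1 = 0
p2 (pos 2,3,6,7,10,11,14,15,18,19,22,23,26,27,30,31): XOR of data positions = 0⊕0⊕1⊕0⊕1⊕1⊕1⊕0⊕0⊕0⊕0⊕1⊕1⊕1⊕1 = 0
p4 (pos 4,5,6,7,12,13,14,15,20,21,22,23,28,29,30,31): XOR of data positions = 1⊕0⊕1⊕1⊕0⊕1⊕1⊕1⊕0⊕0⊕0⊕1⊕0⊕1⊕1 = 1
p8 (pos 8,9,10,11,12,13,14,15,24,25,26,27,28,29,30,31): XOR of data positions = 1⊕0⊕1⊕1⊕0⊕1⊕1⊕1⊕1⊕1⊕1⊕1⊕0⊕1⊕1 = 0
p16 (pos 16,17,18,19,20,21,22,23,24,25,26,27,28,29,30,31): XOR of data positions = 0⊕0⊕0⊕1⊕0⊕0⊕0⊕1⊕1⊕1⊕1⊕1⊕0⊕1⊕1 = 0
Codeword: 0001101010110110000100011111011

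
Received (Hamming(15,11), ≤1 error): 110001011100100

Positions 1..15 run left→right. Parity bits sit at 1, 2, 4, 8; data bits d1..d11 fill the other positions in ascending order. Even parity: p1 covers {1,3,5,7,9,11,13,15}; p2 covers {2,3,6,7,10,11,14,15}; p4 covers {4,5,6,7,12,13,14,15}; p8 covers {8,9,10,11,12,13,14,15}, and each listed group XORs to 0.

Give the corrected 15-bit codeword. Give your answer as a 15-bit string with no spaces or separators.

s1 (pos 1,3,5,7,9,11,13,15): 1⊕0⊕0⊕0⊕1⊕0⊕1⊕0 = 1
s2 (pos 2,3,6,7,10,11,14,15): 1⊕0⊕1⊕0⊕1⊕0⊕0⊕0 = 1
s4 (pos 4,5,6,7,12,13,14,15): 0⊕0⊕1⊕0⊕0⊕1⊕0⊕0 = 0
s8 (pos 8,9,10,11,12,13,14,15): 1⊕1⊕1⊕0⊕0⊕1⊕0⊕0 = 0
Syndrome s8…s1 = 0011 → error at position 3.
Flip position 3: 110001011100100 → 111001011100100

111001011100100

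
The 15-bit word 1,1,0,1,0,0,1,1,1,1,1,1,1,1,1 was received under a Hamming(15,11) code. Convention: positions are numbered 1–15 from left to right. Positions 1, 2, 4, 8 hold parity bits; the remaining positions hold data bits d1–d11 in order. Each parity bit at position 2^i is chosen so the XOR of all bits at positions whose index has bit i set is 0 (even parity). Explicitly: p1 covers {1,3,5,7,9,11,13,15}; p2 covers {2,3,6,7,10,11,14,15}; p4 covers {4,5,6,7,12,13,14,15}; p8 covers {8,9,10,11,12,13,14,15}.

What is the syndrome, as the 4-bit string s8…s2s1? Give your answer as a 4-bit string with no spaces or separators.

s1 (pos 1,3,5,7,9,11,13,15): 1⊕0⊕0⊕1⊕1⊕1⊕1⊕1 = 0
s2 (pos 2,3,6,7,10,11,14,15): 1⊕0⊕0⊕1⊕1⊕1⊕1⊕1 = 0
s4 (pos 4,5,6,7,12,13,14,15): 1⊕0⊕0⊕1⊕1⊕1⊕1⊕1 = 0
s8 (pos 8,9,10,11,12,13,14,15): 1⊕1⊕1⊕1⊕1⊕1⊕1⊕1 = 0
Syndrome s8…s1 = 0000 → no error.

0000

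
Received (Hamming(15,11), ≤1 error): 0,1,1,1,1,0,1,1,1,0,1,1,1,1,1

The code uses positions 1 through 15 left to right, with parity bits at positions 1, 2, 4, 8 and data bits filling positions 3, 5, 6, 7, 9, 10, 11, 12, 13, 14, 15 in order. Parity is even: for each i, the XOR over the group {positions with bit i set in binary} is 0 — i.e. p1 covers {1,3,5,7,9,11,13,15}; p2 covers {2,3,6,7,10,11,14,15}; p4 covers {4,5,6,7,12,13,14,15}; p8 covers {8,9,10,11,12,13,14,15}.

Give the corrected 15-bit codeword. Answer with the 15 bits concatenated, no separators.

011110111011011

s1 (pos 1,3,5,7,9,11,13,15): 0⊕1⊕1⊕1⊕1⊕1⊕1⊕1 = 1
s2 (pos 2,3,6,7,10,11,14,15): 1⊕1⊕0⊕1⊕0⊕1⊕1⊕1 = 0
s4 (pos 4,5,6,7,12,13,14,15): 1⊕1⊕0⊕1⊕1⊕1⊕1⊕1 = 1
s8 (pos 8,9,10,11,12,13,14,15): 1⊕1⊕0⊕1⊕1⊕1⊕1⊕1 = 1
Syndrome s8…s1 = 1101 → error at position 13.
Flip position 13: 011110111011111 → 011110111011011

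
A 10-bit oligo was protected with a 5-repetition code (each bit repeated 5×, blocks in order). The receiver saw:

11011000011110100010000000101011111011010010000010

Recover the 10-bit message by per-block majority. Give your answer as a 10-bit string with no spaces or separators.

Block 1 (11011): 4 ones → 1
Block 2 (00001): 1 one → 0
Block 3 (11101): 4 ones → 1
Block 4 (00010): 1 one → 0
Block 5 (00000): 0 ones → 0
Block 6 (01010): 2 ones → 0
Block 7 (11111): 5 ones → 1
Block 8 (01101): 3 ones → 1
Block 9 (00100): 1 one → 0
Block 10 (00010): 1 one → 0

1010001100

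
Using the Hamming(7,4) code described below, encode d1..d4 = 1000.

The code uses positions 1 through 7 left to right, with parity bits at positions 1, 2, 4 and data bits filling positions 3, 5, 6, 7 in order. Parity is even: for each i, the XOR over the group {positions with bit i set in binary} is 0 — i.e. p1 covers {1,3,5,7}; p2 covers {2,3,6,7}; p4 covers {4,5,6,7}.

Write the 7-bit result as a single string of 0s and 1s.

1110000

Place data at non-parity positions: p1 p2 1 p4 0 0 0
p1 (pos 1,3,5,7): XOR of data positions = 1⊕0⊕0 = 1
p2 (pos 2,3,6,7): XOR of data positions = 1⊕0⊕0 = 1
p4 (pos 4,5,6,7): XOR of data positions = 0⊕0⊕0 = 0
Codeword: 1110000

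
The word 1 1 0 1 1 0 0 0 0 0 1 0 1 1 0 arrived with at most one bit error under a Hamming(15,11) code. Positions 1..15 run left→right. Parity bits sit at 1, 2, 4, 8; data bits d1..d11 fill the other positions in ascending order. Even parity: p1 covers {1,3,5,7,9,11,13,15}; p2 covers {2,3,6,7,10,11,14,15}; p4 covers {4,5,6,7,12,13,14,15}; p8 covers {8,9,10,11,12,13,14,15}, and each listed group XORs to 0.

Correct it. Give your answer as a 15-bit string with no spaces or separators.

s1 (pos 1,3,5,7,9,11,13,15): 1⊕0⊕1⊕0⊕0⊕1⊕1⊕0 = 0
s2 (pos 2,3,6,7,10,11,14,15): 1⊕0⊕0⊕0⊕0⊕1⊕1⊕0 = 1
s4 (pos 4,5,6,7,12,13,14,15): 1⊕1⊕0⊕0⊕0⊕1⊕1⊕0 = 0
s8 (pos 8,9,10,11,12,13,14,15): 0⊕0⊕0⊕1⊕0⊕1⊕1⊕0 = 1
Syndrome s8…s1 = 1010 → error at position 10.
Flip position 10: 110110000010110 → 110110000110110

110110000110110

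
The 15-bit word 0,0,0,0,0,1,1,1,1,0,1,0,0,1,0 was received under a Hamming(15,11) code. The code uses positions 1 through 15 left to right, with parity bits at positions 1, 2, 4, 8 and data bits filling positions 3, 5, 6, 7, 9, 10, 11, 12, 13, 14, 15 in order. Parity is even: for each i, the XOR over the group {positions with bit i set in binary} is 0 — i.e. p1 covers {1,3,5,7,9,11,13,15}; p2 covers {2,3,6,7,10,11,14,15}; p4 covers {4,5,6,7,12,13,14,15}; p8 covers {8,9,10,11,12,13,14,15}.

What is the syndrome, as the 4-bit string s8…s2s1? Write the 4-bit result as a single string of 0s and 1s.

s1 (pos 1,3,5,7,9,11,13,15): 0⊕0⊕0⊕1⊕1⊕1⊕0⊕0 = 1
s2 (pos 2,3,6,7,10,11,14,15): 0⊕0⊕1⊕1⊕0⊕1⊕1⊕0 = 0
s4 (pos 4,5,6,7,12,13,14,15): 0⊕0⊕1⊕1⊕0⊕0⊕1⊕0 = 1
s8 (pos 8,9,10,11,12,13,14,15): 1⊕1⊕0⊕1⊕0⊕0⊕1⊕0 = 0
Syndrome s8…s1 = 0101 → error at position 5.

0101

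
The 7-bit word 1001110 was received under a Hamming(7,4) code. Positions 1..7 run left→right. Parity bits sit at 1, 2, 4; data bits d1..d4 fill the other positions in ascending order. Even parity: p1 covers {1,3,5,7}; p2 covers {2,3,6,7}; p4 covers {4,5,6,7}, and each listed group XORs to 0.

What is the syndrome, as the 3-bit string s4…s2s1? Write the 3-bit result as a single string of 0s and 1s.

s1 (pos 1,3,5,7): 1⊕0⊕1⊕0 = 0
s2 (pos 2,3,6,7): 0⊕0⊕1⊕0 = 1
s4 (pos 4,5,6,7): 1⊕1⊕1⊕0 = 1
Syndrome s4…s1 = 110 → error at position 6.

110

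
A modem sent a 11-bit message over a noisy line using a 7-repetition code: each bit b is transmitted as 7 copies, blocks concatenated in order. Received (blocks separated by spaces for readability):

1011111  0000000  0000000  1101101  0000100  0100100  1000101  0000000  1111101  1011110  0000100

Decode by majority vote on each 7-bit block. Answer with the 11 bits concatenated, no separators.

10010000110

Block 1 (1011111): 6 ones → 1
Block 2 (0000000): 0 ones → 0
Block 3 (0000000): 0 ones → 0
Block 4 (1101101): 5 ones → 1
Block 5 (0000100): 1 one → 0
Block 6 (0100100): 2 ones → 0
Block 7 (1000101): 3 ones → 0
Block 8 (0000000): 0 ones → 0
Block 9 (1111101): 6 ones → 1
Block 10 (1011110): 5 ones → 1
Block 11 (0000100): 1 one → 0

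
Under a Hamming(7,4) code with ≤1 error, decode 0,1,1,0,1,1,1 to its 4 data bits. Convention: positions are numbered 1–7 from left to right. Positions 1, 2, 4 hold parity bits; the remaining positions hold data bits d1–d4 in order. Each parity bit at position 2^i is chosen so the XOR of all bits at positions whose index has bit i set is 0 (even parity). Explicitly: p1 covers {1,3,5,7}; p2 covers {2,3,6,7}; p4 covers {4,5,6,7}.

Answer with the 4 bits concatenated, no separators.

s1 (pos 1,3,5,7): 0⊕1⊕1⊕1 = 1
s2 (pos 2,3,6,7): 1⊕1⊕1⊕1 = 0
s4 (pos 4,5,6,7): 0⊕1⊕1⊕1 = 1
Syndrome s4…s1 = 101 → error at position 5.
Flip position 5: 0110111 → 0110011
Read data bits from positions 3,5,6,7: 1011

1011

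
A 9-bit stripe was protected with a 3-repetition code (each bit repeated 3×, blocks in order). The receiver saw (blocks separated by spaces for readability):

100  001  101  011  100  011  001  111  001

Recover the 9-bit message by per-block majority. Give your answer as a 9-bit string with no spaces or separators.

001101010

Block 1 (100): 1 one → 0
Block 2 (001): 1 one → 0
Block 3 (101): 2 ones → 1
Block 4 (011): 2 ones → 1
Block 5 (100): 1 one → 0
Block 6 (011): 2 ones → 1
Block 7 (001): 1 one → 0
Block 8 (111): 3 ones → 1
Block 9 (001): 1 one → 0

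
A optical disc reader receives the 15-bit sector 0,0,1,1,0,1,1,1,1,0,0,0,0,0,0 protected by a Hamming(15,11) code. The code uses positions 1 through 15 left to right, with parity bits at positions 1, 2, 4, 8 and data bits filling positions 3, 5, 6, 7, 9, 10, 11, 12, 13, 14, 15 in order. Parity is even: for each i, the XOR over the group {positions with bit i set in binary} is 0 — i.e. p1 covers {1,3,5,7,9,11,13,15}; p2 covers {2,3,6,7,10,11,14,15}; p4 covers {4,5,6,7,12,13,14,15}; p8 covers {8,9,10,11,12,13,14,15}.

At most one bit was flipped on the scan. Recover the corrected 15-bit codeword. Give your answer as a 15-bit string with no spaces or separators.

001101011000000

s1 (pos 1,3,5,7,9,11,13,15): 0⊕1⊕0⊕1⊕1⊕0⊕0⊕0 = 1
s2 (pos 2,3,6,7,10,11,14,15): 0⊕1⊕1⊕1⊕0⊕0⊕0⊕0 = 1
s4 (pos 4,5,6,7,12,13,14,15): 1⊕0⊕1⊕1⊕0⊕0⊕0⊕0 = 1
s8 (pos 8,9,10,11,12,13,14,15): 1⊕1⊕0⊕0⊕0⊕0⊕0⊕0 = 0
Syndrome s8…s1 = 0111 → error at position 7.
Flip position 7: 001101111000000 → 001101011000000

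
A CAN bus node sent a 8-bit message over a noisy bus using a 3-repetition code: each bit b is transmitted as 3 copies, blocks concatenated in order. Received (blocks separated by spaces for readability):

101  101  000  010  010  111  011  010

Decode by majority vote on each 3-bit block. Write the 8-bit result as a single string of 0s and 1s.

Block 1 (101): 2 ones → 1
Block 2 (101): 2 ones → 1
Block 3 (000): 0 ones → 0
Block 4 (010): 1 one → 0
Block 5 (010): 1 one → 0
Block 6 (111): 3 ones → 1
Block 7 (011): 2 ones → 1
Block 8 (010): 1 one → 0

11000110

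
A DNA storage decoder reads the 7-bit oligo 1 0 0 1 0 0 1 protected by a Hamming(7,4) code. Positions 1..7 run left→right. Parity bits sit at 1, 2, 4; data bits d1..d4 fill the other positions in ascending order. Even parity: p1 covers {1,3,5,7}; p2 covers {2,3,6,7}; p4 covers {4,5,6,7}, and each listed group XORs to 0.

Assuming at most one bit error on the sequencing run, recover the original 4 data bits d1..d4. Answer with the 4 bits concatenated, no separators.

s1 (pos 1,3,5,7): 1⊕0⊕0⊕1 = 0
s2 (pos 2,3,6,7): 0⊕0⊕0⊕1 = 1
s4 (pos 4,5,6,7): 1⊕0⊕0⊕1 = 0
Syndrome s4…s1 = 010 → error at position 2.
Flip position 2: 1001001 → 1101001
Read data bits from positions 3,5,6,7: 0001

0001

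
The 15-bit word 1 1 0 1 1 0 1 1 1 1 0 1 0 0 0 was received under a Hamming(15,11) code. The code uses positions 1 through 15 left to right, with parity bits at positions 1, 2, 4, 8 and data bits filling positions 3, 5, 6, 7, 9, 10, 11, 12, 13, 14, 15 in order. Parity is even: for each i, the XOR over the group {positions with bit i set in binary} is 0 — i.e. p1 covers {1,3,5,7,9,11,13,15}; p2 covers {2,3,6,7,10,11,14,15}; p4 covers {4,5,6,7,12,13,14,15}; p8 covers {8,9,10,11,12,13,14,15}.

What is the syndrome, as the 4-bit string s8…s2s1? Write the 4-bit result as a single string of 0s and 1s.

0010

s1 (pos 1,3,5,7,9,11,13,15): 1⊕0⊕1⊕1⊕1⊕0⊕0⊕0 = 0
s2 (pos 2,3,6,7,10,11,14,15): 1⊕0⊕0⊕1⊕1⊕0⊕0⊕0 = 1
s4 (pos 4,5,6,7,12,13,14,15): 1⊕1⊕0⊕1⊕1⊕0⊕0⊕0 = 0
s8 (pos 8,9,10,11,12,13,14,15): 1⊕1⊕1⊕0⊕1⊕0⊕0⊕0 = 0
Syndrome s8…s1 = 0010 → error at position 2.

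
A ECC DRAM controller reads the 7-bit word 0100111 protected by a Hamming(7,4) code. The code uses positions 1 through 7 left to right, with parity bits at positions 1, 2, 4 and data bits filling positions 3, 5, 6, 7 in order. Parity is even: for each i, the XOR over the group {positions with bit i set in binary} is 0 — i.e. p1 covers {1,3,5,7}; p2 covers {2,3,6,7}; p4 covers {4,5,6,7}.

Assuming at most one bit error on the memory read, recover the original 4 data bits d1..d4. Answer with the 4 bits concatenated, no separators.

0101

s1 (pos 1,3,5,7): 0⊕0⊕1⊕1 = 0
s2 (pos 2,3,6,7): 1⊕0⊕1⊕1 = 1
s4 (pos 4,5,6,7): 0⊕1⊕1⊕1 = 1
Syndrome s4…s1 = 110 → error at position 6.
Flip position 6: 0100111 → 0100101
Read data bits from positions 3,5,6,7: 0101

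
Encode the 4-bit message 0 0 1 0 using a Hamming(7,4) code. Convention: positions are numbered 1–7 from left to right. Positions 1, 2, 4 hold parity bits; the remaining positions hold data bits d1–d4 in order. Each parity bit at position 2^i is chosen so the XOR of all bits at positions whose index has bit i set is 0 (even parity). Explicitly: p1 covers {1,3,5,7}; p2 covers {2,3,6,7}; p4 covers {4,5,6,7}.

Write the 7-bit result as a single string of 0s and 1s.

0101010

Place data at non-parity positions: p1 p2 0 p4 0 1 0
p1 (pos 1,3,5,7): XOR of data positions = 0⊕0⊕0 = 0
p2 (pos 2,3,6,7): XOR of data positions = 0⊕1⊕0 = 1
p4 (pos 4,5,6,7): XOR of data positions = 0⊕1⊕0 = 1
Codeword: 0101010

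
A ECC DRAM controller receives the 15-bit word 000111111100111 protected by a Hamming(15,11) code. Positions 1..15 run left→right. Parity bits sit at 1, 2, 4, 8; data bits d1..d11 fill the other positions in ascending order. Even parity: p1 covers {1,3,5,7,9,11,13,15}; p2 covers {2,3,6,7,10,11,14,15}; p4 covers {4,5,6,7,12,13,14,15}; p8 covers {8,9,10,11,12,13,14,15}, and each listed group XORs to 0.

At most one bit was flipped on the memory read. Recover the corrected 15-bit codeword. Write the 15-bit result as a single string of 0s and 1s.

000111011100111

s1 (pos 1,3,5,7,9,11,13,15): 0⊕0⊕1⊕1⊕1⊕0⊕1⊕1 = 1
s2 (pos 2,3,6,7,10,11,14,15): 0⊕0⊕1⊕1⊕1⊕0⊕1⊕1 = 1
s4 (pos 4,5,6,7,12,13,14,15): 1⊕1⊕1⊕1⊕0⊕1⊕1⊕1 = 1
s8 (pos 8,9,10,11,12,13,14,15): 1⊕1⊕1⊕0⊕0⊕1⊕1⊕1 = 0
Syndrome s8…s1 = 0111 → error at position 7.
Flip position 7: 000111111100111 → 000111011100111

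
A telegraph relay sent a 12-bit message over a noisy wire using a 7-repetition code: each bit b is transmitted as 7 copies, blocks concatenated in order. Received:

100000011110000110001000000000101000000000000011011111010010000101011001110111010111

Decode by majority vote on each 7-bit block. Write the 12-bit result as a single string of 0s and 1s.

010000010111

Block 1 (1000000): 1 one → 0
Block 2 (1111000): 4 ones → 1
Block 3 (0110001): 3 ones → 0
Block 4 (0000000): 0 ones → 0
Block 5 (0010100): 2 ones → 0
Block 6 (0000000): 0 ones → 0
Block 7 (0000110): 2 ones → 0
Block 8 (1111101): 6 ones → 1
Block 9 (0010000): 1 one → 0
Block 10 (1010110): 4 ones → 1
Block 11 (0111011): 5 ones → 1
Block 12 (1010111): 5 ones → 1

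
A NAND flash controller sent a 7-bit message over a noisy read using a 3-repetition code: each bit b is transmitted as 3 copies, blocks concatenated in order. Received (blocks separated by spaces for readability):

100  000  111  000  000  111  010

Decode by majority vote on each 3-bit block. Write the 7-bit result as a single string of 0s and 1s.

0010010

Block 1 (100): 1 one → 0
Block 2 (000): 0 ones → 0
Block 3 (111): 3 ones → 1
Block 4 (000): 0 ones → 0
Block 5 (000): 0 ones → 0
Block 6 (111): 3 ones → 1
Block 7 (010): 1 one → 0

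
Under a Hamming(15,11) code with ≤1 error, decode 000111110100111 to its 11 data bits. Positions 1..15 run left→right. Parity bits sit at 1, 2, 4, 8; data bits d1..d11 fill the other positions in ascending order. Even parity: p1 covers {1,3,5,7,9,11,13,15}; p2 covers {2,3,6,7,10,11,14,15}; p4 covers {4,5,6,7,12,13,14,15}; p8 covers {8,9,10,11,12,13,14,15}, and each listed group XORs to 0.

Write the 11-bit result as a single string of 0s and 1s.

01110100101

s1 (pos 1,3,5,7,9,11,13,15): 0⊕0⊕1⊕1⊕0⊕0⊕1⊕1 = 0
s2 (pos 2,3,6,7,10,11,14,15): 0⊕0⊕1⊕1⊕1⊕0⊕1⊕1 = 1
s4 (pos 4,5,6,7,12,13,14,15): 1⊕1⊕1⊕1⊕0⊕1⊕1⊕1 = 1
s8 (pos 8,9,10,11,12,13,14,15): 1⊕0⊕1⊕0⊕0⊕1⊕1⊕1 = 1
Syndrome s8…s1 = 1110 → error at position 14.
Flip position 14: 000111110100111 → 000111110100101
Read data bits from positions 3,5,6,7,9,10,11,12,13,14,15: 01110100101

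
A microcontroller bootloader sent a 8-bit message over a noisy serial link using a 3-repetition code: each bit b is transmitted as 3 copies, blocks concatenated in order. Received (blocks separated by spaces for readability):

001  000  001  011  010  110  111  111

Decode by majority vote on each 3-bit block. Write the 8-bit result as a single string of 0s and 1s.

00010111

Block 1 (001): 1 one → 0
Block 2 (000): 0 ones → 0
Block 3 (001): 1 one → 0
Block 4 (011): 2 ones → 1
Block 5 (010): 1 one → 0
Block 6 (110): 2 ones → 1
Block 7 (111): 3 ones → 1
Block 8 (111): 3 ones → 1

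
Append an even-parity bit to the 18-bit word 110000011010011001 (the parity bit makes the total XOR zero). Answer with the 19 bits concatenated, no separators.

XOR of the 18 data bits: 1⊕1⊕0⊕0⊕0⊕0⊕0⊕1⊕1⊕0⊕1⊕0⊕0⊕1⊕1⊕0⊕0⊕1 = 0
Parity bit = 0 (so all 19 bits XOR to 0).

1100000110100110010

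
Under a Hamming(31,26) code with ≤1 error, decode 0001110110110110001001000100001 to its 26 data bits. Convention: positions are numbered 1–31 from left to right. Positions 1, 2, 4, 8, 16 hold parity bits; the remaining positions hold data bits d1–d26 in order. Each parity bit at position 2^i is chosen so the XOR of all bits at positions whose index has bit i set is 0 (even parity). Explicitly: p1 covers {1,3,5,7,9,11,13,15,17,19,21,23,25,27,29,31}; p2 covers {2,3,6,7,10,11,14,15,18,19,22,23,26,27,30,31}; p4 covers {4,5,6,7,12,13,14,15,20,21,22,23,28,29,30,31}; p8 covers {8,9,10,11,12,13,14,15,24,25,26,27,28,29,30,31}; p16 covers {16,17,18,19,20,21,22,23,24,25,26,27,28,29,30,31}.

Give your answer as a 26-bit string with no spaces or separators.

s1 (pos 1,3,5,7,9,11,13,15,17,19,21,23,25,27,29,31): 0⊕0⊕1⊕0⊕1⊕1⊕0⊕1⊕0⊕1⊕0⊕0⊕0⊕0⊕0⊕1 = 0
s2 (pos 2,3,6,7,10,11,14,15,18,19,22,23,26,27,30,31): 0⊕0⊕1⊕0⊕0⊕1⊕1⊕1⊕0⊕1⊕1⊕0⊕1⊕0⊕0⊕1 = 0
s4 (pos 4,5,6,7,12,13,14,15,20,21,22,23,28,29,30,31): 1⊕1⊕1⊕0⊕1⊕0⊕1⊕1⊕0⊕0⊕1⊕0⊕0⊕0⊕0⊕1 = 0
s8 (pos 8,9,10,11,12,13,14,15,24,25,26,27,28,29,30,31): 1⊕1⊕0⊕1⊕1⊕0⊕1⊕1⊕0⊕0⊕1⊕0⊕0⊕0⊕0⊕1 = 0
s16 (pos 16,17,18,19,20,21,22,23,24,25,26,27,28,29,30,31): 0⊕0⊕0⊕1⊕0⊕0⊕1⊕0⊕0⊕0⊕1⊕0⊕0⊕0⊕0⊕1 = 0
Syndrome s16…s1 = 00000 → no error.
Read data bits from positions 3,5,6,7,9,10,11,12,13,14,15,17,18,19,20,21,22,23,24,25,26,27,28,29,30,31: 01101011011001001000100001

01101011011001001000100001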